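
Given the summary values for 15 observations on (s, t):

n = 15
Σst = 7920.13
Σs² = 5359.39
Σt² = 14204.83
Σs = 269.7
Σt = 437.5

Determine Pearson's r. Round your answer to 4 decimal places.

0.0628

r = (nΣst − ΣsΣt) / √[(nΣs² − (Σs)²)(nΣt² − (Σt)²)]
Numerator: 15×7920.13 − 269.7×437.5 = 808.2
Denominator: √[(80390.85 − 72738.09)(213072.45 − 191406.25)] = √[7652.76 × 21666.2] = 12876.5767
r = 808.2 / 12876.5767 ≈ 0.0628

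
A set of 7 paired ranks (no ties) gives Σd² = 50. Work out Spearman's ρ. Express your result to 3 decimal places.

0.107

ρ = 1 − 6Σd² / [n(n²−1)] = 1 − 6×50 / (7×48)
  = 1 − 300/336 = 1 − 0.8929 ≈ 0.107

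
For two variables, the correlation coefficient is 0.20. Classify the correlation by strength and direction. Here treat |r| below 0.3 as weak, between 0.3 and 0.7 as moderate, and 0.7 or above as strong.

weak positive

r = 0.20 > 0 so the relationship is positive.
|r| = 0.20, which falls in the weak range.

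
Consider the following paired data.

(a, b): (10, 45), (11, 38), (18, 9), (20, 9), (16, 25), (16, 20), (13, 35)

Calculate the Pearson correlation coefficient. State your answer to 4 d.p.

n = 7, Σa = 104, Σb = 181, Σa² = 1626, Σb² = 5881, Σab = 2385
nΣab − ΣaΣb = 16695 − 18824 = -2129
nΣa² − (Σa)² = 11382 − 10816 = 566; nΣb² − (Σb)² = 41167 − 32761 = 8406
r = -2129 / √(566 × 8406) = -2129 / 2181.2373 ≈ -0.9761

-0.9761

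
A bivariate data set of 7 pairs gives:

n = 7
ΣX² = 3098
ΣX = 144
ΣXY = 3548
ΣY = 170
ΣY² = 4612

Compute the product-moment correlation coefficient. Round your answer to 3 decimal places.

r = (nΣXY − ΣXΣY) / √[(nΣX² − (ΣX)²)(nΣY² − (ΣY)²)]
Numerator: 7×3548 − 144×170 = 356
Denominator: √[(21686 − 20736)(32284 − 28900)] = √[950 × 3384] = 1792.9863
r = 356 / 1792.9863 ≈ 0.199

0.199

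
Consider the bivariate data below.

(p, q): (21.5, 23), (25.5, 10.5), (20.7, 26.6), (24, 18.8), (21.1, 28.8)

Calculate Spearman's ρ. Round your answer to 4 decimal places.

-0.9000

Rank p: 3, 5, 1, 4, 2
Rank q: 3, 1, 4, 2, 5
d = rank(p) − rank(q): 0, 4, -3, 2, -3; Σd² = 38
ρ = 1 − 6Σd² / [n(n²−1)] = 1 − 6×38 / (5×24) = 1 − 228/120 ≈ -0.9000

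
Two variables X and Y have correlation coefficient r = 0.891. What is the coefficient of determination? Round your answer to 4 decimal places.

0.7939

r² = (0.891)² = 0.7939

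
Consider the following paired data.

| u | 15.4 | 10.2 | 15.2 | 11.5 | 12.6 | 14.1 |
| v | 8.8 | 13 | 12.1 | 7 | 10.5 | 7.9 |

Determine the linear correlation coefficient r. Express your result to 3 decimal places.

n = 6, Σu = 79, Σv = 59.3, Σu² = 1062.06, Σv² = 614.51, Σuv = 776.23
nΣuv − ΣuΣv = 4657.38 − 4684.7 = -27.32
nΣu² − (Σu)² = 6372.36 − 6241 = 131.36; nΣv² − (Σv)² = 3687.06 − 3516.49 = 170.57
r = -27.32 / √(131.36 × 170.57) = -27.32 / 149.6866 ≈ -0.183

-0.183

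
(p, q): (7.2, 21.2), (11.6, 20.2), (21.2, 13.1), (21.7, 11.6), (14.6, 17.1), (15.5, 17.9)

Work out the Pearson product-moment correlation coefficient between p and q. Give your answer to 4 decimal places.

-0.9699

n = 6, Σp = 91.8, Σq = 101.1, Σp² = 1560.14, Σq² = 1776.47, Σpq = 1443.51
nΣpq − ΣpΣq = 8661.06 − 9280.98 = -619.92
nΣp² − (Σp)² = 9360.84 − 8427.24 = 933.6; nΣq² − (Σq)² = 10658.82 − 10221.21 = 437.61
r = -619.92 / √(933.6 × 437.61) = -619.92 / 639.1813 ≈ -0.9699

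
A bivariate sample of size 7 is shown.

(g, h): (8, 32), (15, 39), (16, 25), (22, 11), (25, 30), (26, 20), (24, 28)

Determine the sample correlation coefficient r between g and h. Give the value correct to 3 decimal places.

n = 7, Σg = 136, Σh = 185, Σg² = 2906, Σh² = 5375, Σgh = 3425
nΣgh − ΣgΣh = 23975 − 25160 = -1185
nΣg² − (Σg)² = 20342 − 18496 = 1846; nΣh² − (Σh)² = 37625 − 34225 = 3400
r = -1185 / √(1846 × 3400) = -1185 / 2505.2744 ≈ -0.473

-0.473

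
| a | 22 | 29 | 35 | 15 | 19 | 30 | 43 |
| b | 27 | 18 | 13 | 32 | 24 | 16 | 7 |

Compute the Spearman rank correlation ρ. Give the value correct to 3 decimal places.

-0.964

Rank a: 3, 4, 6, 1, 2, 5, 7
Rank b: 6, 4, 2, 7, 5, 3, 1
d = rank(a) − rank(b): -3, 0, 4, -6, -3, 2, 6; Σd² = 110
ρ = 1 − 6Σd² / [n(n²−1)] = 1 − 6×110 / (7×48) = 1 − 660/336 ≈ -0.964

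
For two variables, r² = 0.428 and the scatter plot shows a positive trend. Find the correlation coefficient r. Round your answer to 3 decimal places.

0.654

|r| = √0.428 = 0.654
The association is positive, so r = 0.654.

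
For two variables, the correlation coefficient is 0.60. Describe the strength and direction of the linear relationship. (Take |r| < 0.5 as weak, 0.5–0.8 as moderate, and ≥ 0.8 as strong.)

moderate positive

r = 0.60 > 0 so the relationship is positive.
|r| = 0.60, which falls in the moderate range.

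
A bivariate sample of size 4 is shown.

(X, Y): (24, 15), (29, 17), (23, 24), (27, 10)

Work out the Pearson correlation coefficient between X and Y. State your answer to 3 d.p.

n = 4, ΣX = 103, ΣY = 66, ΣX² = 2675, ΣY² = 1190, ΣXY = 1675
nΣXY − ΣXΣY = 6700 − 6798 = -98
nΣX² − (ΣX)² = 10700 − 10609 = 91; nΣY² − (ΣY)² = 4760 − 4356 = 404
r = -98 / √(91 × 404) = -98 / 191.7394 ≈ -0.511

-0.511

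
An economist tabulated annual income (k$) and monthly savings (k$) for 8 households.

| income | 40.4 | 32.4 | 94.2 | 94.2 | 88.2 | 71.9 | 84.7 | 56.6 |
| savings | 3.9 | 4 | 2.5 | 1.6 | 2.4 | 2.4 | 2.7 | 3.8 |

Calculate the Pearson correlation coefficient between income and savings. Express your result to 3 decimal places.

-0.911

n = 8, Σx = 562.6, Σy = 23.3, Σx² = 43755.7, Σy² = 73.27, Σxy = 1501.39
nΣxy − ΣxΣy = 12011.12 − 13108.58 = -1097.46
nΣx² − (Σx)² = 350045.6 − 316518.76 = 33526.84; nΣy² − (Σy)² = 586.16 − 542.89 = 43.27
r = -1097.46 / √(33526.84 × 43.27) = -1097.46 / 1204.4527 ≈ -0.911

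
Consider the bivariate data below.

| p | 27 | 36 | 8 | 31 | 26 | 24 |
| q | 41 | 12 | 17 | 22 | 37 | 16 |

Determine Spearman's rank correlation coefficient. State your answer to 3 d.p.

-0.086

Rank p: 4, 6, 1, 5, 3, 2
Rank q: 6, 1, 3, 4, 5, 2
d = rank(p) − rank(q): -2, 5, -2, 1, -2, 0; Σd² = 38
ρ = 1 − 6Σd² / [n(n²−1)] = 1 − 6×38 / (6×35) = 1 − 228/210 ≈ -0.086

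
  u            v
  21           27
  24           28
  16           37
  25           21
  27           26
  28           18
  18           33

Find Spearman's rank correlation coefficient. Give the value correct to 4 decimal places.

-0.9286

Rank u: 3, 4, 1, 5, 6, 7, 2
Rank v: 4, 5, 7, 2, 3, 1, 6
d = rank(u) − rank(v): -1, -1, -6, 3, 3, 6, -4; Σd² = 108
ρ = 1 − 6Σd² / [n(n²−1)] = 1 − 6×108 / (7×48) = 1 − 648/336 ≈ -0.9286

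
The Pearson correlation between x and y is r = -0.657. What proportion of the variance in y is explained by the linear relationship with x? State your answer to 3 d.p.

r² = (-0.657)² = 0.432

0.432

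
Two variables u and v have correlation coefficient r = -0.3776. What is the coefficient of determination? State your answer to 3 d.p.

0.143

r² = (-0.3776)² = 0.143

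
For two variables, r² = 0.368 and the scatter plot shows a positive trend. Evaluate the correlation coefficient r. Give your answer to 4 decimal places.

0.6066

|r| = √0.368 = 0.6066
The association is positive, so r = 0.6066.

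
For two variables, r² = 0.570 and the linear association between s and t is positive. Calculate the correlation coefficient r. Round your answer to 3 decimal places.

0.755

|r| = √0.570 = 0.755
The association is positive, so r = 0.755.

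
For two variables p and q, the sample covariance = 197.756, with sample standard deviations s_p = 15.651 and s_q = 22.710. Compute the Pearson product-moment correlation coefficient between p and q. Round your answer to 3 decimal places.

r = Cov(p,q) / (s_p · s_q) = 197.756 / (15.651 × 22.710)
  = 197.756 / 355.4342 ≈ 0.556

0.556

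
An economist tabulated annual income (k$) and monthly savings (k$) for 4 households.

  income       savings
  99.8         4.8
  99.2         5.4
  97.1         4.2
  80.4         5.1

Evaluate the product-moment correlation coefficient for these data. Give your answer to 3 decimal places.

n = 4, Σx = 376.5, Σy = 19.5, Σx² = 35693.25, Σy² = 95.85, Σxy = 1832.58
nΣxy − ΣxΣy = 7330.32 − 7341.75 = -11.43
nΣx² − (Σx)² = 142773 − 141752.25 = 1020.75; nΣy² − (Σy)² = 383.4 − 380.25 = 3.15
r = -11.43 / √(1020.75 × 3.15) = -11.43 / 56.7042 ≈ -0.202

-0.202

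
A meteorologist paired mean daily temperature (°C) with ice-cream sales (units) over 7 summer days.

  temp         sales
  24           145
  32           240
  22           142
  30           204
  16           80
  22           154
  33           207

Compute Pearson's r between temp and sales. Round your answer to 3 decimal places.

n = 7, Σx = 179, Σy = 1172, Σx² = 4813, Σy² = 213370, Σxy = 31903
nΣxy − ΣxΣy = 223321 − 209788 = 13533
nΣx² − (Σx)² = 33691 − 32041 = 1650; nΣy² − (Σy)² = 1493590 − 1373584 = 120006
r = 13533 / √(1650 × 120006) = 13533 / 14071.5991 ≈ 0.962

0.962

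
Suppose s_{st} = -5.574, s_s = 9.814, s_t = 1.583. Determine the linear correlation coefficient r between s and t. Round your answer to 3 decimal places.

-0.359

r = Cov(s,t) / (s_s · s_t) = -5.574 / (9.814 × 1.583)
  = -5.574 / 15.5356 ≈ -0.359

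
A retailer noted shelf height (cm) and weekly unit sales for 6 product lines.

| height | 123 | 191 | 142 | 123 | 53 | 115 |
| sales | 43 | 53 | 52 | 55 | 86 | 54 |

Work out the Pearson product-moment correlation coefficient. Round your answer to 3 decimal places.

-0.721

n = 6, Σx = 747, Σy = 343, Σx² = 102937, Σy² = 20699, Σxy = 40329
nΣxy − ΣxΣy = 241974 − 256221 = -14247
nΣx² − (Σx)² = 617622 − 558009 = 59613; nΣy² − (Σy)² = 124194 − 117649 = 6545
r = -14247 / √(59613 × 6545) = -14247 / 19752.6475 ≈ -0.721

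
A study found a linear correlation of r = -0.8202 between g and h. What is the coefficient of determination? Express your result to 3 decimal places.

r² = (-0.8202)² = 0.673

0.673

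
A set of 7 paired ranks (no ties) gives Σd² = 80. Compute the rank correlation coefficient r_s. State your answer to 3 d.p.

-0.429

ρ = 1 − 6Σd² / [n(n²−1)] = 1 − 6×80 / (7×48)
  = 1 − 480/336 = 1 − 1.4286 ≈ -0.429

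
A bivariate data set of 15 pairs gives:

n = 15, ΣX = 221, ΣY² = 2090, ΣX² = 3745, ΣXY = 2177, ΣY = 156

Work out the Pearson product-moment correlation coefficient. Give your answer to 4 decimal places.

r = (nΣXY − ΣXΣY) / √[(nΣX² − (ΣX)²)(nΣY² − (ΣY)²)]
Numerator: 15×2177 − 221×156 = -1821
Denominator: √[(56175 − 48841)(31350 − 24336)] = √[7334 × 7014] = 7172.2156
r = -1821 / 7172.2156 ≈ -0.2539

-0.2539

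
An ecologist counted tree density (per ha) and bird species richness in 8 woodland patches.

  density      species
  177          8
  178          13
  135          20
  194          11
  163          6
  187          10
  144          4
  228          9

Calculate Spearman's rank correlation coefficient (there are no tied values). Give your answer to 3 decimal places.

0.119

Rank density: 4, 5, 1, 7, 3, 6, 2, 8
Rank species: 3, 7, 8, 6, 2, 5, 1, 4
d = rank(density) − rank(species): 1, -2, -7, 1, 1, 1, 1, 4; Σd² = 74
ρ = 1 − 6Σd² / [n(n²−1)] = 1 − 6×74 / (8×63) = 1 − 444/504 ≈ 0.119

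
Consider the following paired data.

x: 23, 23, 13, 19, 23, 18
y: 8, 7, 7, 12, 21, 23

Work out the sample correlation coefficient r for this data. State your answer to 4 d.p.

n = 6, Σx = 119, Σy = 78, Σx² = 2441, Σy² = 1276, Σxy = 1561
nΣxy − ΣxΣy = 9366 − 9282 = 84
nΣx² − (Σx)² = 14646 − 14161 = 485; nΣy² − (Σy)² = 7656 − 6084 = 1572
r = 84 / √(485 × 1572) = 84 / 873.1667 ≈ 0.0962

0.0962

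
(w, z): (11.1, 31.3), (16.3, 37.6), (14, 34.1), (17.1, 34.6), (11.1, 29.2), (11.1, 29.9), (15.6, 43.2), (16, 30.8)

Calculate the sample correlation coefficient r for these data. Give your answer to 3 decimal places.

0.613

n = 8, Σw = 112.3, Σz = 270.7, Σw² = 1623.09, Σz² = 9314.95, Σwz = 3852.1
nΣwz − ΣwΣz = 30816.8 − 30399.61 = 417.19
nΣw² − (Σw)² = 12984.72 − 12611.29 = 373.43; nΣz² − (Σz)² = 74519.6 − 73278.49 = 1241.11
r = 417.19 / √(373.43 × 1241.11) = 417.19 / 680.7846 ≈ 0.613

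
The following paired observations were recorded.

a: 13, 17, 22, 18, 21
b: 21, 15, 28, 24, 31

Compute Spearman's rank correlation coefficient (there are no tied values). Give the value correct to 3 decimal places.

0.800

Rank a: 1, 2, 5, 3, 4
Rank b: 2, 1, 4, 3, 5
d = rank(a) − rank(b): -1, 1, 1, 0, -1; Σd² = 4
ρ = 1 − 6Σd² / [n(n²−1)] = 1 − 6×4 / (5×24) = 1 − 24/120 ≈ 0.800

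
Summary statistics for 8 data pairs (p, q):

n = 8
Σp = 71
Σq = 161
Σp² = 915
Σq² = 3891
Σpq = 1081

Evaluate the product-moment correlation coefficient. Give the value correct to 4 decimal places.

-0.8079

r = (nΣpq − ΣpΣq) / √[(nΣp² − (Σp)²)(nΣq² − (Σq)²)]
Numerator: 8×1081 − 71×161 = -2783
Denominator: √[(7320 − 5041)(31128 − 25921)] = √[2279 × 5207] = 3444.8154
r = -2783 / 3444.8154 ≈ -0.8079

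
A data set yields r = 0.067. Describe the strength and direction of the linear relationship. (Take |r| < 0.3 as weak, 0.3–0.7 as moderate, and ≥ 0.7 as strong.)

weak positive

r = 0.067 > 0 so the relationship is positive.
|r| = 0.067, which falls in the weak range.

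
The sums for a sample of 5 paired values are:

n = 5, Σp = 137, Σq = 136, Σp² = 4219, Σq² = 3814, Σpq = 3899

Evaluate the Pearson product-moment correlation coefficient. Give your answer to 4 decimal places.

r = (nΣpq − ΣpΣq) / √[(nΣp² − (Σp)²)(nΣq² − (Σq)²)]
Numerator: 5×3899 − 137×136 = 863
Denominator: √[(21095 − 18769)(19070 − 18496)] = √[2326 × 574] = 1155.4757
r = 863 / 1155.4757 ≈ 0.7469

0.7469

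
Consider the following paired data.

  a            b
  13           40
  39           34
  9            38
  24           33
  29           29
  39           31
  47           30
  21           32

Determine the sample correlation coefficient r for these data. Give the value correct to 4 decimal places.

n = 8, Σa = 221, Σb = 267, Σa² = 7359, Σb² = 9015, Σab = 7112
nΣab − ΣaΣb = 56896 − 59007 = -2111
nΣa² − (Σa)² = 58872 − 48841 = 10031; nΣb² − (Σb)² = 72120 − 71289 = 831
r = -2111 / √(10031 × 831) = -2111 / 2887.1718 ≈ -0.7312

-0.7312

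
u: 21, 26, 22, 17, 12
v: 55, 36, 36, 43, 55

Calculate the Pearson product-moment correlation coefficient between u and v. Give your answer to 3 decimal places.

-0.668

n = 5, Σu = 98, Σv = 225, Σu² = 2034, Σv² = 10491, Σuv = 4274
nΣuv − ΣuΣv = 21370 − 22050 = -680
nΣu² − (Σu)² = 10170 − 9604 = 566; nΣv² − (Σv)² = 52455 − 50625 = 1830
r = -680 / √(566 × 1830) = -680 / 1017.7328 ≈ -0.668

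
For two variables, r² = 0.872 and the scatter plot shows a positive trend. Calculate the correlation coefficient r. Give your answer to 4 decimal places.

|r| = √0.872 = 0.9338
The association is positive, so r = 0.9338.

0.9338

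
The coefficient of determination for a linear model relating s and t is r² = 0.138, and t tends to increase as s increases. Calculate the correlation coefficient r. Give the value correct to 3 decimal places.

0.371

|r| = √0.138 = 0.371
The association is positive, so r = 0.371.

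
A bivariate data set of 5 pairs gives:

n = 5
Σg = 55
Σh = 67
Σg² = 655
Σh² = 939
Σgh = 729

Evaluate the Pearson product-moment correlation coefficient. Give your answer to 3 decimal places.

-0.176

r = (nΣgh − ΣgΣh) / √[(nΣg² − (Σg)²)(nΣh² − (Σh)²)]
Numerator: 5×729 − 55×67 = -40
Denominator: √[(3275 − 3025)(4695 − 4489)] = √[250 × 206] = 226.9361
r = -40 / 226.9361 ≈ -0.176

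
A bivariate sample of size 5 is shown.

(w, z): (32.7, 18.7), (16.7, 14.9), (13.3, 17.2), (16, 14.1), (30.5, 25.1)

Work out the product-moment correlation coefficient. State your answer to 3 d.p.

0.726

n = 5, Σw = 109.2, Σz = 90, Σw² = 2711.32, Σz² = 1696.36, Σwz = 2080.23
nΣwz − ΣwΣz = 10401.15 − 9828 = 573.15
nΣw² − (Σw)² = 13556.6 − 11924.64 = 1631.96; nΣz² − (Σz)² = 8481.8 − 8100 = 381.8
r = 573.15 / √(1631.96 × 381.8) = 573.15 / 789.3556 ≈ 0.726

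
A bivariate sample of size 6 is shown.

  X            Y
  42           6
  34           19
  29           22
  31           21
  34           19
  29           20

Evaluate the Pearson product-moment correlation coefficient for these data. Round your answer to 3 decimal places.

-0.942

n = 6, ΣX = 199, ΣY = 107, ΣX² = 6719, ΣY² = 2083, ΣXY = 3413
nΣXY − ΣXΣY = 20478 − 21293 = -815
nΣX² − (ΣX)² = 40314 − 39601 = 713; nΣY² − (ΣY)² = 12498 − 11449 = 1049
r = -815 / √(713 × 1049) = -815 / 864.8335 ≈ -0.942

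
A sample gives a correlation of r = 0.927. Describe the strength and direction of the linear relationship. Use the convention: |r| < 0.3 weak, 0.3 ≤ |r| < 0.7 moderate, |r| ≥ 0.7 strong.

strong positive

r = 0.927 > 0 so the relationship is positive.
|r| = 0.927, which falls in the strong range.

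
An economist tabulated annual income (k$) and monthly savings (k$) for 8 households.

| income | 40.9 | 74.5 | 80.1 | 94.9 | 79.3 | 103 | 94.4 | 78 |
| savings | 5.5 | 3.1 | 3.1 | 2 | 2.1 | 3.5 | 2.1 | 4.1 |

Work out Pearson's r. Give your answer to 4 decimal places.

-0.7358

n = 8, Σx = 645.1, Σy = 25.5, Σx² = 54537.93, Σy² = 91.35, Σxy = 1939.08
nΣxy − ΣxΣy = 15512.64 − 16450.05 = -937.41
nΣx² − (Σx)² = 436303.44 − 416154.01 = 20149.43; nΣy² − (Σy)² = 730.8 − 650.25 = 80.55
r = -937.41 / √(20149.43 × 80.55) = -937.41 / 1273.9845 ≈ -0.7358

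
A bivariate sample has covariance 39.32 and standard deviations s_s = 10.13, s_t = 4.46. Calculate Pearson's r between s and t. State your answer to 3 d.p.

0.870

r = Cov(s,t) / (s_s · s_t) = 39.32 / (10.13 × 4.46)
  = 39.32 / 45.1798 ≈ 0.870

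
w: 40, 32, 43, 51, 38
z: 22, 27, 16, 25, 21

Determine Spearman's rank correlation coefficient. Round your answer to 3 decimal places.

-0.300

Rank w: 3, 1, 4, 5, 2
Rank z: 3, 5, 1, 4, 2
d = rank(w) − rank(z): 0, -4, 3, 1, 0; Σd² = 26
ρ = 1 − 6Σd² / [n(n²−1)] = 1 − 6×26 / (5×24) = 1 − 156/120 ≈ -0.300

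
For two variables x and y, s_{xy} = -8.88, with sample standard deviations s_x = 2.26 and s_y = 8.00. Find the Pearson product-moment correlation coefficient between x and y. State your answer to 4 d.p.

-0.4912

r = Cov(x,y) / (s_x · s_y) = -8.88 / (2.26 × 8.00)
  = -8.88 / 18.0800 ≈ -0.4912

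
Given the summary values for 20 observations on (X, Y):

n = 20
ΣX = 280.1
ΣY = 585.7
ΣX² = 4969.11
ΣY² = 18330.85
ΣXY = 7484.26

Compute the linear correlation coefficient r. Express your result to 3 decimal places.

r = (nΣXY − ΣXΣY) / √[(nΣX² − (ΣX)²)(nΣY² − (ΣY)²)]
Numerator: 20×7484.26 − 280.1×585.7 = -14369.37
Denominator: √[(99382.2 − 78456.01)(366617 − 343044.49)] = √[20926.19 × 23572.51] = 22209.9713
r = -14369.37 / 22209.9713 ≈ -0.647

-0.647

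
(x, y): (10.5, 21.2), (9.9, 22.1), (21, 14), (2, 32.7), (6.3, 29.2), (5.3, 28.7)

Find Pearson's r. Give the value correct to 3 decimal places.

n = 6, Σx = 55, Σy = 147.9, Σx² = 721.04, Σy² = 3879.47, Σxy = 1136.86
nΣxy − ΣxΣy = 6821.16 − 8134.5 = -1313.34
nΣx² − (Σx)² = 4326.24 − 3025 = 1301.24; nΣy² − (Σy)² = 23276.82 − 21874.41 = 1402.41
r = -1313.34 / √(1301.24 × 1402.41) = -1313.34 / 1350.8782 ≈ -0.972

-0.972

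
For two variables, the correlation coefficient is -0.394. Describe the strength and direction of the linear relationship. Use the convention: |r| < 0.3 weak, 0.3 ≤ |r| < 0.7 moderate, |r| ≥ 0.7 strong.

moderate negative

r = -0.394 < 0 so the relationship is negative.
|r| = 0.394, which falls in the moderate range.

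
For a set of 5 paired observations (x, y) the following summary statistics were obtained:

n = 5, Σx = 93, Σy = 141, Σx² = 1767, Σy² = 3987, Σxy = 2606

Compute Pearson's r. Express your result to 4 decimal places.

r = (nΣxy − ΣxΣy) / √[(nΣx² − (Σx)²)(nΣy² − (Σy)²)]
Numerator: 5×2606 − 93×141 = -83
Denominator: √[(8835 − 8649)(19935 − 19881)] = √[186 × 54] = 100.2198
r = -83 / 100.2198 ≈ -0.8282

-0.8282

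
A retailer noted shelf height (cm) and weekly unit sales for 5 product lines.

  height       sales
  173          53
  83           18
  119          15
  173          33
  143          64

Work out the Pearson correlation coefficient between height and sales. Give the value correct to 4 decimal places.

n = 5, Σx = 691, Σy = 183, Σx² = 101357, Σy² = 8543, Σxy = 27309
nΣxy − ΣxΣy = 136545 − 126453 = 10092
nΣx² − (Σx)² = 506785 − 477481 = 29304; nΣy² − (Σy)² = 42715 − 33489 = 9226
r = 10092 / √(29304 × 9226) = 10092 / 16442.5881 ≈ 0.6138

0.6138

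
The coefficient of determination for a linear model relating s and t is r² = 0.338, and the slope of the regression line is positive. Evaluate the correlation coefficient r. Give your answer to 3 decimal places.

0.581

|r| = √0.338 = 0.581
The association is positive, so r = 0.581.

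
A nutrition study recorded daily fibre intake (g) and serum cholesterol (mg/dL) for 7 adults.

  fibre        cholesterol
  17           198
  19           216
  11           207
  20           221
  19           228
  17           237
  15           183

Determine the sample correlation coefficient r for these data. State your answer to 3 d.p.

n = 7, Σx = 118, Σy = 1490, Σx² = 2046, Σy² = 319192, Σxy = 25273
nΣxy − ΣxΣy = 176911 − 175820 = 1091
nΣx² − (Σx)² = 14322 − 13924 = 398; nΣy² − (Σy)² = 2234344 − 2220100 = 14244
r = 1091 / √(398 × 14244) = 1091 / 2380.9897 ≈ 0.458

0.458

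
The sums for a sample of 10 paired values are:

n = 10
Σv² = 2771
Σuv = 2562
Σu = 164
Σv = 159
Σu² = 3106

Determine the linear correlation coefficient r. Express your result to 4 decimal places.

-0.1434

r = (nΣuv − ΣuΣv) / √[(nΣu² − (Σu)²)(nΣv² − (Σv)²)]
Numerator: 10×2562 − 164×159 = -456
Denominator: √[(31060 − 26896)(27710 − 25281)] = √[4164 × 2429] = 3180.3075
r = -456 / 3180.3075 ≈ -0.1434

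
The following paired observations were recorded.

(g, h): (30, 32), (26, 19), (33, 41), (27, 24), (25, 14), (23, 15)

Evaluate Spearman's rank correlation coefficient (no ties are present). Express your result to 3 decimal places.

0.943

Rank g: 5, 3, 6, 4, 2, 1
Rank h: 5, 3, 6, 4, 1, 2
d = rank(g) − rank(h): 0, 0, 0, 0, 1, -1; Σd² = 2
ρ = 1 − 6Σd² / [n(n²−1)] = 1 − 6×2 / (6×35) = 1 − 12/210 ≈ 0.943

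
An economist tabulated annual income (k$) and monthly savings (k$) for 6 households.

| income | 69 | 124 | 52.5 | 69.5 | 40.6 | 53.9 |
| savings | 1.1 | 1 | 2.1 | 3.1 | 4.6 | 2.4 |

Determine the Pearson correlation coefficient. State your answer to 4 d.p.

n = 6, Σx = 409.5, Σy = 14.3, Σx² = 32277.07, Σy² = 43.15, Σxy = 841.72
nΣxy − ΣxΣy = 5050.32 − 5855.85 = -805.53
nΣx² − (Σx)² = 193662.42 − 167690.25 = 25972.17; nΣy² − (Σy)² = 258.9 − 204.49 = 54.41
r = -805.53 / √(25972.17 × 54.41) = -805.53 / 1188.7581 ≈ -0.6776

-0.6776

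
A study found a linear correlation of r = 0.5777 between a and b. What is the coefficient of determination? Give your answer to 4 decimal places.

0.3337

r² = (0.5777)² = 0.3337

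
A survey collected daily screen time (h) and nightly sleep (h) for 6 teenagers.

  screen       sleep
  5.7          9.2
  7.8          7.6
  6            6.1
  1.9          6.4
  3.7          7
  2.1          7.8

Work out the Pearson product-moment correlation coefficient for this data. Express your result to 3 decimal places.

n = 6, Σx = 27.2, Σy = 44.1, Σx² = 151.04, Σy² = 330.41, Σxy = 202.76
nΣxy − ΣxΣy = 1216.56 − 1199.52 = 17.04
nΣx² − (Σx)² = 906.24 − 739.84 = 166.4; nΣy² − (Σy)² = 1982.46 − 1944.81 = 37.65
r = 17.04 / √(166.4 × 37.65) = 17.04 / 79.1515 ≈ 0.215

0.215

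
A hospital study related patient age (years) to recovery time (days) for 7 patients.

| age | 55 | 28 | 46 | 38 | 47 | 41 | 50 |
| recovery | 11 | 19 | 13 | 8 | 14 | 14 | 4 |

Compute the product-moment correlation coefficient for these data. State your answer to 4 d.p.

-0.5694

n = 7, Σx = 305, Σy = 83, Σx² = 13759, Σy² = 1123, Σxy = 3471
nΣxy − ΣxΣy = 24297 − 25315 = -1018
nΣx² − (Σx)² = 96313 − 93025 = 3288; nΣy² − (Σy)² = 7861 − 6889 = 972
r = -1018 / √(3288 × 972) = -1018 / 1787.7181 ≈ -0.5694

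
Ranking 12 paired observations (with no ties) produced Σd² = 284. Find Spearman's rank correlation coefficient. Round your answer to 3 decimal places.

0.007

ρ = 1 − 6Σd² / [n(n²−1)] = 1 − 6×284 / (12×143)
  = 1 − 1704/1716 = 1 − 0.9930 ≈ 0.007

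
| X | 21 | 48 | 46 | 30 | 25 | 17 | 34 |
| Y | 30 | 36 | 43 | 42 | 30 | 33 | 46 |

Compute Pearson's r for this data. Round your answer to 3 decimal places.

n = 7, ΣX = 221, ΣY = 260, ΣX² = 7831, ΣY² = 9914, ΣXY = 8471
nΣXY − ΣXΣY = 59297 − 57460 = 1837
nΣX² − (ΣX)² = 54817 − 48841 = 5976; nΣY² − (ΣY)² = 69398 − 67600 = 1798
r = 1837 / √(5976 × 1798) = 1837 / 3277.9335 ≈ 0.560

0.560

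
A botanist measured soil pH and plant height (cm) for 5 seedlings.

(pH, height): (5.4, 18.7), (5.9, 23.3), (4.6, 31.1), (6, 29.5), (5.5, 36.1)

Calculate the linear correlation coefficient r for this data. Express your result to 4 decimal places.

-0.1997

n = 5, Σx = 27.4, Σy = 138.7, Σx² = 151.38, Σy² = 4033.25, Σxy = 757.06
nΣxy − ΣxΣy = 3785.3 − 3800.38 = -15.08
nΣx² − (Σx)² = 756.9 − 750.76 = 6.14; nΣy² − (Σy)² = 20166.25 − 19237.69 = 928.56
r = -15.08 / √(6.14 × 928.56) = -15.08 / 75.5073 ≈ -0.1997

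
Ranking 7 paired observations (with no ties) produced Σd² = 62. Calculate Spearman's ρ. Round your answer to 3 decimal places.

-0.107

ρ = 1 − 6Σd² / [n(n²−1)] = 1 − 6×62 / (7×48)
  = 1 − 372/336 = 1 − 1.1071 ≈ -0.107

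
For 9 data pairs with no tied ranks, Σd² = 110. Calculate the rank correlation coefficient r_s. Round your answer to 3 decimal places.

0.083

ρ = 1 − 6Σd² / [n(n²−1)] = 1 − 6×110 / (9×80)
  = 1 − 660/720 = 1 − 0.9167 ≈ 0.083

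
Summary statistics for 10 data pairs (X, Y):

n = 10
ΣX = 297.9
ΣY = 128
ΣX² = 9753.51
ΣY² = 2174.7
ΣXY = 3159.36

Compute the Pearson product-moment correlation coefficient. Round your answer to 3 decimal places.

r = (nΣXY − ΣXΣY) / √[(nΣX² − (ΣX)²)(nΣY² − (ΣY)²)]
Numerator: 10×3159.36 − 297.9×128 = -6537.6
Denominator: √[(97535.1 − 88744.41)(21747 − 16384)] = √[8790.69 × 5363] = 6866.1831
r = -6537.6 / 6866.1831 ≈ -0.952

-0.952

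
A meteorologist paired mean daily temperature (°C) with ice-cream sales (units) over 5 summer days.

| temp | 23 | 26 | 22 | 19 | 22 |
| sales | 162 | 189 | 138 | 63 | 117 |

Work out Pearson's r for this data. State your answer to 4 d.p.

n = 5, Σx = 112, Σy = 669, Σx² = 2534, Σy² = 98667, Σxy = 15447
nΣxy − ΣxΣy = 77235 − 74928 = 2307
nΣx² − (Σx)² = 12670 − 12544 = 126; nΣy² − (Σy)² = 493335 − 447561 = 45774
r = 2307 / √(126 × 45774) = 2307 / 2401.5670 ≈ 0.9606

0.9606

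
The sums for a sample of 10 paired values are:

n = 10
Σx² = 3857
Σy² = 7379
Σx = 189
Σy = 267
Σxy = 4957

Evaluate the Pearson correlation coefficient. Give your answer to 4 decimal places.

r = (nΣxy − ΣxΣy) / √[(nΣx² − (Σx)²)(nΣy² − (Σy)²)]
Numerator: 10×4957 − 189×267 = -893
Denominator: √[(38570 − 35721)(73790 − 71289)] = √[2849 × 2501] = 2669.3349
r = -893 / 2669.3349 ≈ -0.3345

-0.3345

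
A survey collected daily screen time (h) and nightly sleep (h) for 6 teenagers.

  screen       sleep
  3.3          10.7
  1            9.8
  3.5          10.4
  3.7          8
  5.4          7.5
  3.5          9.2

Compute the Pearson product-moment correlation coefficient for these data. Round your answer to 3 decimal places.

n = 6, Σx = 20.4, Σy = 55.6, Σx² = 79.24, Σy² = 523.58, Σxy = 183.81
nΣxy − ΣxΣy = 1102.86 − 1134.24 = -31.38
nΣx² − (Σx)² = 475.44 − 416.16 = 59.28; nΣy² − (Σy)² = 3141.48 − 3091.36 = 50.12
r = -31.38 / √(59.28 × 50.12) = -31.38 / 54.5079 ≈ -0.576

-0.576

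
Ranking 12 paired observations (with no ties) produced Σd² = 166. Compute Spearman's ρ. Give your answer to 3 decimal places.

ρ = 1 − 6Σd² / [n(n²−1)] = 1 − 6×166 / (12×143)
  = 1 − 996/1716 = 1 − 0.5804 ≈ 0.420

0.420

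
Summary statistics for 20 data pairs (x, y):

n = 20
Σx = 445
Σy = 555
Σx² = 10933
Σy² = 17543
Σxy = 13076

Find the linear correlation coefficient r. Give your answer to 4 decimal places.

0.4892

r = (nΣxy − ΣxΣy) / √[(nΣx² − (Σx)²)(nΣy² − (Σy)²)]
Numerator: 20×13076 − 445×555 = 14545
Denominator: √[(218660 − 198025)(350860 − 308025)] = √[20635 × 42835] = 29730.4595
r = 14545 / 29730.4595 ≈ 0.4892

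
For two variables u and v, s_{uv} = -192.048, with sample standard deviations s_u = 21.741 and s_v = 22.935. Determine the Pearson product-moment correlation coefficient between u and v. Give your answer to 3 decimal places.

r = Cov(u,v) / (s_u · s_v) = -192.048 / (21.741 × 22.935)
  = -192.048 / 498.6298 ≈ -0.385

-0.385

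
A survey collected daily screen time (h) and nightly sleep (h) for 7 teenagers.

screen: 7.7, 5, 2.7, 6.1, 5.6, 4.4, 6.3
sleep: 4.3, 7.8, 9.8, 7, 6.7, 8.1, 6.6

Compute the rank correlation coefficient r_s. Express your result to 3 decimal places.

-0.964

Rank screen: 7, 3, 1, 5, 4, 2, 6
Rank sleep: 1, 5, 7, 4, 3, 6, 2
d = rank(screen) − rank(sleep): 6, -2, -6, 1, 1, -4, 4; Σd² = 110
ρ = 1 − 6Σd² / [n(n²−1)] = 1 − 6×110 / (7×48) = 1 − 660/336 ≈ -0.964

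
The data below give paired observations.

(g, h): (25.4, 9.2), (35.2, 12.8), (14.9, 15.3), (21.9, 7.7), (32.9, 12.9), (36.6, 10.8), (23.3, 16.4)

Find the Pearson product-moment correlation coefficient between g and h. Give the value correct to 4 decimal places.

n = 7, Σg = 190.2, Σh = 85.1, Σg² = 5550.68, Σh² = 1093.87, Σgh = 2282.65
nΣgh − ΣgΣh = 15978.55 − 16186.02 = -207.47
nΣg² − (Σg)² = 38854.76 − 36176.04 = 2678.72; nΣh² − (Σh)² = 7657.09 − 7242.01 = 415.08
r = -207.47 / √(2678.72 × 415.08) = -207.47 / 1054.4587 ≈ -0.1968

-0.1968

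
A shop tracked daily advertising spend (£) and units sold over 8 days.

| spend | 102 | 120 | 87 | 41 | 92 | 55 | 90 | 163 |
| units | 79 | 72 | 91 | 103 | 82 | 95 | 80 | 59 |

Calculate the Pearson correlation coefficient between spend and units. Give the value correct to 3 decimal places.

n = 8, Σx = 750, Σy = 661, Σx² = 80212, Σy² = 55945, Σxy = 58424
nΣxy − ΣxΣy = 467392 − 495750 = -28358
nΣx² − (Σx)² = 641696 − 562500 = 79196; nΣy² − (Σy)² = 447560 − 436921 = 10639
r = -28358 / √(79196 × 10639) = -28358 / 29026.9916 ≈ -0.977

-0.977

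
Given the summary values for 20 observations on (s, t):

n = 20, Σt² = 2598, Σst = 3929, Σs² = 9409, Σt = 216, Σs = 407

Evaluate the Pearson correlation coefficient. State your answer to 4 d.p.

r = (nΣst − ΣsΣt) / √[(nΣs² − (Σs)²)(nΣt² − (Σt)²)]
Numerator: 20×3929 − 407×216 = -9332
Denominator: √[(188180 − 165649)(51960 − 46656)] = √[22531 × 5304] = 10931.8079
r = -9332 / 10931.8079 ≈ -0.8537

-0.8537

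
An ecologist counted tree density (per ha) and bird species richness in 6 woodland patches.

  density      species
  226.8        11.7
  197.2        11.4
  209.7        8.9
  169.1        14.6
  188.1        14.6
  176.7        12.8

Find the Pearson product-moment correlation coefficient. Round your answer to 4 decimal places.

-0.6706

n = 6, Σx = 1167.6, Σy = 74, Σx² = 229499.48, Σy² = 936.22, Σxy = 14244.85
nΣxy − ΣxΣy = 85469.1 − 86402.4 = -933.3
nΣx² − (Σx)² = 1376996.88 − 1363289.76 = 13707.12; nΣy² − (Σy)² = 5617.32 − 5476 = 141.32
r = -933.3 / √(13707.12 × 141.32) = -933.3 / 1391.7939 ≈ -0.6706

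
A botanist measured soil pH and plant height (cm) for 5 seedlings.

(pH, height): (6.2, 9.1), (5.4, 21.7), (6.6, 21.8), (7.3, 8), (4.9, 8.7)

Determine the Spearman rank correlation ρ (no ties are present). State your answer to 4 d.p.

Rank pH: 3, 2, 4, 5, 1
Rank height: 3, 4, 5, 1, 2
d = rank(pH) − rank(height): 0, -2, -1, 4, -1; Σd² = 22
ρ = 1 − 6Σd² / [n(n²−1)] = 1 − 6×22 / (5×24) = 1 − 132/120 ≈ -0.1000

-0.1000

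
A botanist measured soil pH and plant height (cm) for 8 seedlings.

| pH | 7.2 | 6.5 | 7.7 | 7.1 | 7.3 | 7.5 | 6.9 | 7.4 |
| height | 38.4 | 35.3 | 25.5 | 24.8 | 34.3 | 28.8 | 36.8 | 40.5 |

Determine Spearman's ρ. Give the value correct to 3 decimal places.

-0.214

Rank pH: 4, 1, 8, 3, 5, 7, 2, 6
Rank height: 7, 5, 2, 1, 4, 3, 6, 8
d = rank(pH) − rank(height): -3, -4, 6, 2, 1, 4, -4, -2; Σd² = 102
ρ = 1 − 6Σd² / [n(n²−1)] = 1 − 6×102 / (8×63) = 1 − 612/504 ≈ -0.214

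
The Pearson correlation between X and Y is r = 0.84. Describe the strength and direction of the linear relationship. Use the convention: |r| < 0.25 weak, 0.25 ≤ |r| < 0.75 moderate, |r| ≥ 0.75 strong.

r = 0.84 > 0 so the relationship is positive.
|r| = 0.84, which falls in the strong range.

strong positive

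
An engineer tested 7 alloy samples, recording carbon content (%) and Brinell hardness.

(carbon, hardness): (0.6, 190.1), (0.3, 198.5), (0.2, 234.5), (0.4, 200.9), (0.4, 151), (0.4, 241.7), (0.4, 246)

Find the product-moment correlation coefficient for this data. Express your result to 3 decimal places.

-0.315

n = 7, Σx = 2.7, Σy = 1462.7, Σx² = 1.13, Σy² = 312627.21, Σxy = 556.35
nΣxy − ΣxΣy = 3894.45 − 3949.29 = -54.84
nΣx² − (Σx)² = 7.91 − 7.29 = 0.62; nΣy² − (Σy)² = 2188390.47 − 2139491.29 = 48899.18
r = -54.84 / √(0.62 × 48899.18) = -54.84 / 174.1192 ≈ -0.315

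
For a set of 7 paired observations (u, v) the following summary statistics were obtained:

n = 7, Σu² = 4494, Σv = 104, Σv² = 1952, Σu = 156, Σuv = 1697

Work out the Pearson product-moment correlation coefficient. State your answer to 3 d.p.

r = (nΣuv − ΣuΣv) / √[(nΣu² − (Σu)²)(nΣv² − (Σv)²)]
Numerator: 7×1697 − 156×104 = -4345
Denominator: √[(31458 − 24336)(13664 − 10816)] = √[7122 × 2848] = 4503.7158
r = -4345 / 4503.7158 ≈ -0.965

-0.965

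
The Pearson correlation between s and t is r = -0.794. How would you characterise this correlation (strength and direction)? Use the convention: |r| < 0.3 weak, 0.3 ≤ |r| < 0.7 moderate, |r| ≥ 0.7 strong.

r = -0.794 < 0 so the relationship is negative.
|r| = 0.794, which falls in the strong range.

strong negative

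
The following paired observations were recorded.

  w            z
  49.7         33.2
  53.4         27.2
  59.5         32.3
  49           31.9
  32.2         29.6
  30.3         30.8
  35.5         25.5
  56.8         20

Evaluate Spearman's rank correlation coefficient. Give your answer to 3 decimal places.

Rank w: 5, 6, 8, 4, 2, 1, 3, 7
Rank z: 8, 3, 7, 6, 4, 5, 2, 1
d = rank(w) − rank(z): -3, 3, 1, -2, -2, -4, 1, 6; Σd² = 80
ρ = 1 − 6Σd² / [n(n²−1)] = 1 − 6×80 / (8×63) = 1 − 480/504 ≈ 0.048

0.048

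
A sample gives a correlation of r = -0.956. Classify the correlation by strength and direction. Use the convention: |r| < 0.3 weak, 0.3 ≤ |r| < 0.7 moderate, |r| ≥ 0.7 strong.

r = -0.956 < 0 so the relationship is negative.
|r| = 0.956, which falls in the strong range.

strong negative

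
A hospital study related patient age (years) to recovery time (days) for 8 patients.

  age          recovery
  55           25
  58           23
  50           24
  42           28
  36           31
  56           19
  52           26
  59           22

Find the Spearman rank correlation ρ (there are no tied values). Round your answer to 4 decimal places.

-0.8571

Rank age: 5, 7, 3, 2, 1, 6, 4, 8
Rank recovery: 5, 3, 4, 7, 8, 1, 6, 2
d = rank(age) − rank(recovery): 0, 4, -1, -5, -7, 5, -2, 6; Σd² = 156
ρ = 1 − 6Σd² / [n(n²−1)] = 1 − 6×156 / (8×63) = 1 − 936/504 ≈ -0.8571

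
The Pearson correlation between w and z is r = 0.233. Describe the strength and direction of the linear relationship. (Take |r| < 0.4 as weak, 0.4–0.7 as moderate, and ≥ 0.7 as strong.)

weak positive

r = 0.233 > 0 so the relationship is positive.
|r| = 0.233, which falls in the weak range.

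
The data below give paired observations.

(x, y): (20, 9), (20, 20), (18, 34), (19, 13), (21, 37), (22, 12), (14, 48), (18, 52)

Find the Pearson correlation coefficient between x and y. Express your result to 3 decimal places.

-0.645

n = 8, Σx = 152, Σy = 225, Σx² = 2930, Σy² = 8327, Σxy = 4088
nΣxy − ΣxΣy = 32704 − 34200 = -1496
nΣx² − (Σx)² = 23440 − 23104 = 336; nΣy² − (Σy)² = 66616 − 50625 = 15991
r = -1496 / √(336 × 15991) = -1496 / 2317.9681 ≈ -0.645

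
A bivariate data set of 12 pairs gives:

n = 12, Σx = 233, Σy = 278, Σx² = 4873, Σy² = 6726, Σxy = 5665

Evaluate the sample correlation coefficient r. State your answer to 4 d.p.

0.8462

r = (nΣxy − ΣxΣy) / √[(nΣx² − (Σx)²)(nΣy² − (Σy)²)]
Numerator: 12×5665 − 233×278 = 3206
Denominator: √[(58476 − 54289)(80712 − 77284)] = √[4187 × 3428] = 3788.5401
r = 3206 / 3788.5401 ≈ 0.8462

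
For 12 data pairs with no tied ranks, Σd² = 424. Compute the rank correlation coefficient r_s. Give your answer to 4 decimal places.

-0.4825

ρ = 1 − 6Σd² / [n(n²−1)] = 1 − 6×424 / (12×143)
  = 1 − 2544/1716 = 1 − 1.48252 ≈ -0.4825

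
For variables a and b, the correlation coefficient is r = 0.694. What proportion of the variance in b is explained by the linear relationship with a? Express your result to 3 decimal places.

0.482

r² = (0.694)² = 0.482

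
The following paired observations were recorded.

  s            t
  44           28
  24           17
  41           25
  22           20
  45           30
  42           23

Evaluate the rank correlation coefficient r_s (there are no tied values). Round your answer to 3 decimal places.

0.886

Rank s: 5, 2, 3, 1, 6, 4
Rank t: 5, 1, 4, 2, 6, 3
d = rank(s) − rank(t): 0, 1, -1, -1, 0, 1; Σd² = 4
ρ = 1 − 6Σd² / [n(n²−1)] = 1 − 6×4 / (6×35) = 1 − 24/210 ≈ 0.886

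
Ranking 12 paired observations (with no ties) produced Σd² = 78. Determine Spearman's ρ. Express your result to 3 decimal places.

0.727

ρ = 1 − 6Σd² / [n(n²−1)] = 1 − 6×78 / (12×143)
  = 1 − 468/1716 = 1 − 0.2727 ≈ 0.727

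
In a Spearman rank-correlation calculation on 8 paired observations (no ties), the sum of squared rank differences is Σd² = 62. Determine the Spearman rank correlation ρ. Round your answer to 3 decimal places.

ρ = 1 − 6Σd² / [n(n²−1)] = 1 − 6×62 / (8×63)
  = 1 − 372/504 = 1 − 0.7381 ≈ 0.262

0.262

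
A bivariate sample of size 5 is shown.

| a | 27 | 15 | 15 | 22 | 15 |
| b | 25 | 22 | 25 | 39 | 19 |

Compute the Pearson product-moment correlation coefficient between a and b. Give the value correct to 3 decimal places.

0.468

n = 5, Σa = 94, Σb = 130, Σa² = 1888, Σb² = 3616, Σab = 2523
nΣab − ΣaΣb = 12615 − 12220 = 395
nΣa² − (Σa)² = 9440 − 8836 = 604; nΣb² − (Σb)² = 18080 − 16900 = 1180
r = 395 / √(604 × 1180) = 395 / 844.2275 ≈ 0.468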